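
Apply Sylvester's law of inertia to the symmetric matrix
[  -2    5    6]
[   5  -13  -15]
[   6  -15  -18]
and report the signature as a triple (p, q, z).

step 0: pivot -2 → sign −
step 1: pivot -1/2 → sign −
step 2: row/col 2 already zero → sign 0
signature = (0, 2, 1)

Answer: (0, 2, 1)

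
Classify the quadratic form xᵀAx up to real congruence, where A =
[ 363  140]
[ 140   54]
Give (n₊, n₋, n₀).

Answer: (2, 0, 0)

Derivation:
step 0: pivot 363 → sign +
step 1: pivot 2/363 → sign +
signature = (2, 0, 0)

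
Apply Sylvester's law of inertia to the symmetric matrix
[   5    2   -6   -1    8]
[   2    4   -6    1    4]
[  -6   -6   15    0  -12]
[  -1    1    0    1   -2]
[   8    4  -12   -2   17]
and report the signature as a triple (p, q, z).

Answer: (5, 0, 0)

Derivation:
step 0: pivot 5 → sign +
step 1: pivot 16/5 → sign +
step 2: pivot 15/4 → sign +
step 3: pivot 3/20 → sign +
step 4: pivot 1 → sign +
signature = (5, 0, 0)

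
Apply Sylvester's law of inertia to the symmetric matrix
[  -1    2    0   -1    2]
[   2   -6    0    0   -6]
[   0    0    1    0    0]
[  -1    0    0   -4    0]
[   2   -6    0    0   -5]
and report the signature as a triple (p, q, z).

step 0: pivot -1 → sign −
step 1: pivot -2 → sign −
step 2: pivot 1 → sign +
step 3: pivot -1 → sign −
step 4: pivot 1 → sign +
signature = (2, 3, 0)

Answer: (2, 3, 0)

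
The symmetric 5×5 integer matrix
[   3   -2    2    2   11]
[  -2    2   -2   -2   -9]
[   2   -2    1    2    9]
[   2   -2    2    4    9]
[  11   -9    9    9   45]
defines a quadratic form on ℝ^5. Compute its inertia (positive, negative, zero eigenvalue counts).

Answer: (4, 1, 0)

Derivation:
step 0: pivot 3 → sign +
step 1: pivot 2/3 → sign +
step 2: pivot -1 → sign −
step 3: pivot 2 → sign +
step 4: pivot 1/2 → sign +
signature = (4, 1, 0)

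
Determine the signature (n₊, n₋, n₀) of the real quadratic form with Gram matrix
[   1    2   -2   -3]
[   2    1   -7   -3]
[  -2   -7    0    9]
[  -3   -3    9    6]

Answer: (1, 2, 1)

Derivation:
step 0: pivot 1 → sign +
step 1: pivot -3 → sign −
step 2: pivot -1 → sign −
step 3: row/col 3 already zero → sign 0
signature = (1, 2, 1)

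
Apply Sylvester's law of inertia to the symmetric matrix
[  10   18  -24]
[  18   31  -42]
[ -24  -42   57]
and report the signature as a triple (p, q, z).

step 0: pivot 10 → sign +
step 1: pivot -7/5 → sign −
step 2: pivot 3/7 → sign +
signature = (2, 1, 0)

Answer: (2, 1, 0)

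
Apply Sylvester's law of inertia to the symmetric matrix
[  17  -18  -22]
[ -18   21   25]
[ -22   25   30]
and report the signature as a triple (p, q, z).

Answer: (3, 0, 0)

Derivation:
step 0: pivot 17 → sign +
step 1: pivot 33/17 → sign +
step 2: pivot 1/33 → sign +
signature = (3, 0, 0)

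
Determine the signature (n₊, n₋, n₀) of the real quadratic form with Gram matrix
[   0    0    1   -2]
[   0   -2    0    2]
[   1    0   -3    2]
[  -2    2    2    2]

Answer: (1, 2, 1)

Derivation:
step 0: pivot -2 → sign −
step 1: pivot -3 → sign −
step 2: pivot 1/3 → sign +
step 3: row/col 3 already zero → sign 0
signature = (1, 2, 1)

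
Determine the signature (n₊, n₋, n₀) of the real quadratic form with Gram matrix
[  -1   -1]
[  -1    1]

step 0: pivot -1 → sign −
step 1: pivot 2 → sign +
signature = (1, 1, 0)

Answer: (1, 1, 0)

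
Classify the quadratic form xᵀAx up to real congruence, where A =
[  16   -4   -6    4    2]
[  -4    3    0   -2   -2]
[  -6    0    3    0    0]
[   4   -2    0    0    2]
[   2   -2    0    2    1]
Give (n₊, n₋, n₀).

step 0: pivot 16 → sign +
step 1: pivot 2 → sign +
step 2: pivot -3/8 → sign −
step 3: row/col 3 already zero → sign 0
step 4: row/col 4 already zero → sign 0
signature = (2, 1, 2)

Answer: (2, 1, 2)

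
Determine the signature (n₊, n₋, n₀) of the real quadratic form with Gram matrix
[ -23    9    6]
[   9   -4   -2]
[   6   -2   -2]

Answer: (0, 3, 0)

Derivation:
step 0: pivot -23 → sign −
step 1: pivot -11/23 → sign −
step 2: pivot -2/11 → sign −
signature = (0, 3, 0)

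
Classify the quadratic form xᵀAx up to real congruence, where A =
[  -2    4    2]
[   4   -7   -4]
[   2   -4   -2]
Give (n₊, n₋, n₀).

step 0: pivot -2 → sign −
step 1: pivot 1 → sign +
step 2: row/col 2 already zero → sign 0
signature = (1, 1, 1)

Answer: (1, 1, 1)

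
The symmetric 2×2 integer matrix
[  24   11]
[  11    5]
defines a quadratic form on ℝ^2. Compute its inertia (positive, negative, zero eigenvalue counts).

Answer: (1, 1, 0)

Derivation:
step 0: pivot 24 → sign +
step 1: pivot -1/24 → sign −
signature = (1, 1, 0)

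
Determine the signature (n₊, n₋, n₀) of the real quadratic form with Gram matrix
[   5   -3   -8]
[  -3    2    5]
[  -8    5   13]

step 0: pivot 5 → sign +
step 1: pivot 1/5 → sign +
step 2: row/col 2 already zero → sign 0
signature = (2, 0, 1)

Answer: (2, 0, 1)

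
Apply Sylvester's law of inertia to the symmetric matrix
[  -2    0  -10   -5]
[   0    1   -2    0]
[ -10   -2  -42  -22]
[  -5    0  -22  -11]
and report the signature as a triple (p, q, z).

step 0: pivot -2 → sign −
step 1: pivot 1 → sign +
step 2: pivot 4 → sign +
step 3: pivot -3/4 → sign −
signature = (2, 2, 0)

Answer: (2, 2, 0)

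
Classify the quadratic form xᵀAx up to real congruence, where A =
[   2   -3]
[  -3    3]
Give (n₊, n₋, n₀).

Answer: (1, 1, 0)

Derivation:
step 0: pivot 2 → sign +
step 1: pivot -3/2 → sign −
signature = (1, 1, 0)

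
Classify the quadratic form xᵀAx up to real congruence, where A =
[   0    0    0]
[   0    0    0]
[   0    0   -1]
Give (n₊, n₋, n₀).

Answer: (0, 1, 2)

Derivation:
step 0: pivot -1 → sign −
step 1: row/col 1 already zero → sign 0
step 2: row/col 2 already zero → sign 0
signature = (0, 1, 2)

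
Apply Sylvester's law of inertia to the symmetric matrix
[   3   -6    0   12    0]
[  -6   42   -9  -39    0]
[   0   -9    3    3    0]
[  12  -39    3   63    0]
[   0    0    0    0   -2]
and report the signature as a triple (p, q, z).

step 0: pivot 3 → sign +
step 1: pivot 30 → sign +
step 2: pivot 3/10 → sign +
step 3: pivot -2 → sign −
step 4: row/col 4 already zero → sign 0
signature = (3, 1, 1)

Answer: (3, 1, 1)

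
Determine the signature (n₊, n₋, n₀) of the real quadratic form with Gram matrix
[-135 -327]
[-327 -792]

step 0: pivot -135 → sign −
step 1: pivot 1/15 → sign +
signature = (1, 1, 0)

Answer: (1, 1, 0)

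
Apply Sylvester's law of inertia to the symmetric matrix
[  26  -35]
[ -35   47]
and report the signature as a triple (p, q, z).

Answer: (1, 1, 0)

Derivation:
step 0: pivot 26 → sign +
step 1: pivot -3/26 → sign −
signature = (1, 1, 0)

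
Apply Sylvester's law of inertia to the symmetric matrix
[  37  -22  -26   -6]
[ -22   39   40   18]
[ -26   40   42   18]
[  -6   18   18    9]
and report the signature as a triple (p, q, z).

step 0: pivot 37 → sign +
step 1: pivot 959/37 → sign +
step 2: pivot 474/959 → sign +
step 3: pivot -3/79 → sign −
signature = (3, 1, 0)

Answer: (3, 1, 0)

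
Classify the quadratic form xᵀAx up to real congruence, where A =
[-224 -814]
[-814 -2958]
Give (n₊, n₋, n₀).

step 0: pivot -224 → sign −
step 1: pivot 1/56 → sign +
signature = (1, 1, 0)

Answer: (1, 1, 0)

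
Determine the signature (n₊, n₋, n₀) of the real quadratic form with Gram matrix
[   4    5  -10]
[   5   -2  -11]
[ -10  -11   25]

step 0: pivot 4 → sign +
step 1: pivot -33/4 → sign −
step 2: pivot 3/11 → sign +
signature = (2, 1, 0)

Answer: (2, 1, 0)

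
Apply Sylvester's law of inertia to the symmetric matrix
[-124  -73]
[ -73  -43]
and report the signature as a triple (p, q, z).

step 0: pivot -124 → sign −
step 1: pivot -3/124 → sign −
signature = (0, 2, 0)

Answer: (0, 2, 0)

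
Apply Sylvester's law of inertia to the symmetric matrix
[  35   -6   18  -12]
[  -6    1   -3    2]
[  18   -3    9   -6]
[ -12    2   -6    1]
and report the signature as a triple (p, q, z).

step 0: pivot 35 → sign +
step 1: pivot -1/35 → sign −
step 2: pivot -3 → sign −
step 3: row/col 3 already zero → sign 0
signature = (1, 2, 1)

Answer: (1, 2, 1)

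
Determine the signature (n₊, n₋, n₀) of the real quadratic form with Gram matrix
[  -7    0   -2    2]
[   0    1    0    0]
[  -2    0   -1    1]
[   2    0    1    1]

Answer: (2, 2, 0)

Derivation:
step 0: pivot -7 → sign −
step 1: pivot 1 → sign +
step 2: pivot -3/7 → sign −
step 3: pivot 2 → sign +
signature = (2, 2, 0)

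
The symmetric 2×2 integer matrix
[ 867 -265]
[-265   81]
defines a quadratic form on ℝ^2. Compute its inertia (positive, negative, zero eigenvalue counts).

Answer: (2, 0, 0)

Derivation:
step 0: pivot 867 → sign +
step 1: pivot 2/867 → sign +
signature = (2, 0, 0)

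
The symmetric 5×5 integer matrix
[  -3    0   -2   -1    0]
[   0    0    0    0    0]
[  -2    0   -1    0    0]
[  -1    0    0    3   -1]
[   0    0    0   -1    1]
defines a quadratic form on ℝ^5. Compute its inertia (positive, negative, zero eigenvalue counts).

step 0: pivot -3 → sign −
step 1: pivot 1/3 → sign +
step 2: pivot 2 → sign +
step 3: pivot 1/2 → sign +
step 4: row/col 4 already zero → sign 0
signature = (3, 1, 1)

Answer: (3, 1, 1)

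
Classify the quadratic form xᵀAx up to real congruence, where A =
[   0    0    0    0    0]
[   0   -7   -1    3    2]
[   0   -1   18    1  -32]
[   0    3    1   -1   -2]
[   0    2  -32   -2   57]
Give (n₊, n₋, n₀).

Answer: (3, 1, 1)

Derivation:
step 0: pivot -7 → sign −
step 1: pivot 127/7 → sign +
step 2: pivot 34/127 → sign +
step 3: pivot 1/17 → sign +
step 4: row/col 4 already zero → sign 0
signature = (3, 1, 1)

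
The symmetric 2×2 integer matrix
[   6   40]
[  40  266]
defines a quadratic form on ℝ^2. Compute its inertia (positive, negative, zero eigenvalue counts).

step 0: pivot 6 → sign +
step 1: pivot -2/3 → sign −
signature = (1, 1, 0)

Answer: (1, 1, 0)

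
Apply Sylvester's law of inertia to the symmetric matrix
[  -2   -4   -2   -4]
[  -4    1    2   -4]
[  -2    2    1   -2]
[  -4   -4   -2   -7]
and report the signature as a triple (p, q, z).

Answer: (1, 3, 0)

Derivation:
step 0: pivot -2 → sign −
step 1: pivot 9 → sign +
step 2: pivot -1 → sign −
step 3: pivot -1/3 → sign −
signature = (1, 3, 0)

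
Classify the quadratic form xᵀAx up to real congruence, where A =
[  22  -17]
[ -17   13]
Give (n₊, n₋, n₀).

step 0: pivot 22 → sign +
step 1: pivot -3/22 → sign −
signature = (1, 1, 0)

Answer: (1, 1, 0)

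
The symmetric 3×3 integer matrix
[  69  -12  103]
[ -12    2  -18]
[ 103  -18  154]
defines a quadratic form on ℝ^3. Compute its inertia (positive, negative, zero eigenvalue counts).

step 0: pivot 69 → sign +
step 1: pivot -2/23 → sign −
step 2: pivot 1/3 → sign +
signature = (2, 1, 0)

Answer: (2, 1, 0)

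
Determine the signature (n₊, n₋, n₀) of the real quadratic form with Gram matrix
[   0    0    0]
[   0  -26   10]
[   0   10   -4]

step 0: pivot -26 → sign −
step 1: pivot -2/13 → sign −
step 2: row/col 2 already zero → sign 0
signature = (0, 2, 1)

Answer: (0, 2, 1)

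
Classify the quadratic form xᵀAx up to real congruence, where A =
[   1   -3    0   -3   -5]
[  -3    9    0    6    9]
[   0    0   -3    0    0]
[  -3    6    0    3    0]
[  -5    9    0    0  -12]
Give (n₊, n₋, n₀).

step 0: pivot 1 → sign +
step 1: pivot -3 → sign −
step 2: pivot -6 → sign −
step 3: pivot 3/2 → sign +
step 4: pivot -1 → sign −
signature = (2, 3, 0)

Answer: (2, 3, 0)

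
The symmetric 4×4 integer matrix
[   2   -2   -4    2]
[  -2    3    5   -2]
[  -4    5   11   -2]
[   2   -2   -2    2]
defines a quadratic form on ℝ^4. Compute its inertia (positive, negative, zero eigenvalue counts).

Answer: (3, 1, 0)

Derivation:
step 0: pivot 2 → sign +
step 1: pivot 1 → sign +
step 2: pivot 2 → sign +
step 3: pivot -2 → sign −
signature = (3, 1, 0)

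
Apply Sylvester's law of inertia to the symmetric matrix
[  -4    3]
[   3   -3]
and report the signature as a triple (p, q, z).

Answer: (0, 2, 0)

Derivation:
step 0: pivot -4 → sign −
step 1: pivot -3/4 → sign −
signature = (0, 2, 0)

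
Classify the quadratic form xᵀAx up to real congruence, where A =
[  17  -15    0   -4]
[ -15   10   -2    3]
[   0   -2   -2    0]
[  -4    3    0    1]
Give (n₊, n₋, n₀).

Answer: (2, 2, 0)

Derivation:
step 0: pivot 17 → sign +
step 1: pivot -55/17 → sign −
step 2: pivot -42/55 → sign −
step 3: pivot 2/7 → sign +
signature = (2, 2, 0)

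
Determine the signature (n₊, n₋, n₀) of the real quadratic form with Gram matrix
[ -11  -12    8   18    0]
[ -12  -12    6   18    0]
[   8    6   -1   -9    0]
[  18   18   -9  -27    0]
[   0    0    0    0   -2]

step 0: pivot -11 → sign −
step 1: pivot 12/11 → sign +
step 2: pivot -2 → sign −
step 3: pivot -2 → sign −
step 4: row/col 4 already zero → sign 0
signature = (1, 3, 1)

Answer: (1, 3, 1)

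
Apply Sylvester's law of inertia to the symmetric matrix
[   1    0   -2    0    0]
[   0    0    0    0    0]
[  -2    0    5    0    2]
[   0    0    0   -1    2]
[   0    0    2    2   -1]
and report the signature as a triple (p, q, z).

step 0: pivot 1 → sign +
step 1: pivot 1 → sign +
step 2: pivot -1 → sign −
step 3: pivot -1 → sign −
step 4: row/col 4 already zero → sign 0
signature = (2, 2, 1)

Answer: (2, 2, 1)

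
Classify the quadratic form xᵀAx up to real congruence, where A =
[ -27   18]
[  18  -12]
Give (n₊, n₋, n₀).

step 0: pivot -27 → sign −
step 1: row/col 1 already zero → sign 0
signature = (0, 1, 1)

Answer: (0, 1, 1)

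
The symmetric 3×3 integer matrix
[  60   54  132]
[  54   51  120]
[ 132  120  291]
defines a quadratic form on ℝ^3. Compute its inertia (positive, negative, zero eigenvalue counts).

step 0: pivot 60 → sign +
step 1: pivot 12/5 → sign +
step 2: row/col 2 already zero → sign 0
signature = (2, 0, 1)

Answer: (2, 0, 1)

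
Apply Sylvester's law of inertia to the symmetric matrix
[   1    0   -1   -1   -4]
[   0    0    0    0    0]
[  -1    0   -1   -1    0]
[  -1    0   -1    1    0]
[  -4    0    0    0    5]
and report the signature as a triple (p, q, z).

step 0: pivot 1 → sign +
step 1: pivot -2 → sign −
step 2: pivot 2 → sign +
step 3: pivot -3 → sign −
step 4: row/col 4 already zero → sign 0
signature = (2, 2, 1)

Answer: (2, 2, 1)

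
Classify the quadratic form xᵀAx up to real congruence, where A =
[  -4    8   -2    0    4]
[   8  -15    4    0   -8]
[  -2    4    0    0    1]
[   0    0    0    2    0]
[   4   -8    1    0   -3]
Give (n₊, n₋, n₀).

Answer: (3, 1, 1)

Derivation:
step 0: pivot -4 → sign −
step 1: pivot 1 → sign +
step 2: pivot 1 → sign +
step 3: pivot 2 → sign +
step 4: row/col 4 already zero → sign 0
signature = (3, 1, 1)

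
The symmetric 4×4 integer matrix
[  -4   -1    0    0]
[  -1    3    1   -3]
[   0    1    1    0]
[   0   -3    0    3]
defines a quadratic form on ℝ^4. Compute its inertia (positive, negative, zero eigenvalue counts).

Answer: (2, 2, 0)

Derivation:
step 0: pivot -4 → sign −
step 1: pivot 13/4 → sign +
step 2: pivot 9/13 → sign +
step 3: pivot -1 → sign −
signature = (2, 2, 0)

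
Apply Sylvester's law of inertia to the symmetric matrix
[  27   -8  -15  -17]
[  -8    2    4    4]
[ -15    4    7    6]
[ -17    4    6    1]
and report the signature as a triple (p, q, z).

step 0: pivot 27 → sign +
step 1: pivot -10/27 → sign −
step 2: pivot -4/5 → sign −
step 3: pivot -3/4 → sign −
signature = (1, 3, 0)

Answer: (1, 3, 0)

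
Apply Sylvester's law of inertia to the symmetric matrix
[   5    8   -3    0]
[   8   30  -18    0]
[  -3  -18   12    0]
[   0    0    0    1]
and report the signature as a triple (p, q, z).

step 0: pivot 5 → sign +
step 1: pivot 86/5 → sign +
step 2: pivot 3/43 → sign +
step 3: pivot 1 → sign +
signature = (4, 0, 0)

Answer: (4, 0, 0)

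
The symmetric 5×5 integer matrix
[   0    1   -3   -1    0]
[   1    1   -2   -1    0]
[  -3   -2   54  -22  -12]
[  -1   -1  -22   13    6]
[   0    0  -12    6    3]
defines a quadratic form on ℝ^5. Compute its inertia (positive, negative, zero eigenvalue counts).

step 0: pivot 1 → sign +
step 1: pivot -1 → sign −
step 2: pivot 51 → sign +
step 3: pivot 12/17 → sign +
step 4: row/col 4 already zero → sign 0
signature = (3, 1, 1)

Answer: (3, 1, 1)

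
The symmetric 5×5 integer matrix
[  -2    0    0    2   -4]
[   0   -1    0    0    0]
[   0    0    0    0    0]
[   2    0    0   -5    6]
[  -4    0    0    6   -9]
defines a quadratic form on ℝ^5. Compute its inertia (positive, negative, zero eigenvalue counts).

Answer: (1, 3, 1)

Derivation:
step 0: pivot -2 → sign −
step 1: pivot -1 → sign −
step 2: pivot -3 → sign −
step 3: pivot 1/3 → sign +
step 4: row/col 4 already zero → sign 0
signature = (1, 3, 1)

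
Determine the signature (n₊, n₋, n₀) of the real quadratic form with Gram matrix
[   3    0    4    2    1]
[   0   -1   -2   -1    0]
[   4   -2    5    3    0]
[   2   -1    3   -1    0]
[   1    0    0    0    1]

step 0: pivot 3 → sign +
step 1: pivot -1 → sign −
step 2: pivot 11/3 → sign +
step 3: pivot -31/11 → sign −
step 4: pivot 6/31 → sign +
signature = (3, 2, 0)

Answer: (3, 2, 0)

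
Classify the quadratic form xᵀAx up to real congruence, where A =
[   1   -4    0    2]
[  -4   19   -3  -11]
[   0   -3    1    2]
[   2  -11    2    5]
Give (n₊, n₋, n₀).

Answer: (2, 2, 0)

Derivation:
step 0: pivot 1 → sign +
step 1: pivot 3 → sign +
step 2: pivot -2 → sign −
step 3: pivot -3/2 → sign −
signature = (2, 2, 0)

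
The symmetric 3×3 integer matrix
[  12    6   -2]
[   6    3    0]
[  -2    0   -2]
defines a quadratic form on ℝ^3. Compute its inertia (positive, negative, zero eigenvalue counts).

Answer: (2, 1, 0)

Derivation:
step 0: pivot 12 → sign +
step 1: pivot -7/3 → sign −
step 2: pivot 3/7 → sign +
signature = (2, 1, 0)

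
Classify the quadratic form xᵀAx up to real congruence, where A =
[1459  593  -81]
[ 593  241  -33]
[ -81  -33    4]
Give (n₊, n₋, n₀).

Answer: (1, 2, 0)

Derivation:
step 0: pivot 1459 → sign +
step 1: pivot -30/1459 → sign −
step 2: pivot -1/5 → sign −
signature = (1, 2, 0)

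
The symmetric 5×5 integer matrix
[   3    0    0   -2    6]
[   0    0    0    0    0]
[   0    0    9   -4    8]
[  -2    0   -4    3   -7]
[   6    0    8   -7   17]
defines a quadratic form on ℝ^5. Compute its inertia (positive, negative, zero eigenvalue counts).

Answer: (3, 1, 1)

Derivation:
step 0: pivot 3 → sign +
step 1: pivot 9 → sign +
step 2: pivot -1/9 → sign −
step 3: pivot 2/3 → sign +
step 4: row/col 4 already zero → sign 0
signature = (3, 1, 1)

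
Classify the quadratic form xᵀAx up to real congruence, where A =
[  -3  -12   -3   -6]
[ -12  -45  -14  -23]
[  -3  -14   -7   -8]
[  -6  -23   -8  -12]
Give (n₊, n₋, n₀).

step 0: pivot -3 → sign −
step 1: pivot 3 → sign +
step 2: pivot -16/3 → sign −
step 3: row/col 3 already zero → sign 0
signature = (1, 2, 1)

Answer: (1, 2, 1)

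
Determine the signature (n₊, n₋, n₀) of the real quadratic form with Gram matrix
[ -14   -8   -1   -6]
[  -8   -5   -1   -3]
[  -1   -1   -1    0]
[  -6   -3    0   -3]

step 0: pivot -14 → sign −
step 1: pivot -3/7 → sign −
step 2: pivot -1/2 → sign −
step 3: row/col 3 already zero → sign 0
signature = (0, 3, 1)

Answer: (0, 3, 1)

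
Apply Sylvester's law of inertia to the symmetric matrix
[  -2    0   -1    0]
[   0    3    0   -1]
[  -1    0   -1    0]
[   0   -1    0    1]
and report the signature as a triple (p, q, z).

Answer: (2, 2, 0)

Derivation:
step 0: pivot -2 → sign −
step 1: pivot 3 → sign +
step 2: pivot -1/2 → sign −
step 3: pivot 2/3 → sign +
signature = (2, 2, 0)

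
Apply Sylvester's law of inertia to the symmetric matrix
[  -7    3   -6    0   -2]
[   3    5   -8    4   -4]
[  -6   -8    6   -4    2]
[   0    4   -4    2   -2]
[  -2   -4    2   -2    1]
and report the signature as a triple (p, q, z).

step 0: pivot -7 → sign −
step 1: pivot 44/7 → sign +
step 2: pivot -73/11 → sign −
step 3: pivot 42/73 → sign +
step 4: pivot -1/7 → sign −
signature = (2, 3, 0)

Answer: (2, 3, 0)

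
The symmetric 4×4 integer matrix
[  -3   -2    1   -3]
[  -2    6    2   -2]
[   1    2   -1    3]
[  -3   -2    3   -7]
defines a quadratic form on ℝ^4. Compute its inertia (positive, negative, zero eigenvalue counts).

Answer: (2, 2, 0)

Derivation:
step 0: pivot -3 → sign −
step 1: pivot 22/3 → sign +
step 2: pivot -10/11 → sign −
step 3: pivot 2/5 → sign +
signature = (2, 2, 0)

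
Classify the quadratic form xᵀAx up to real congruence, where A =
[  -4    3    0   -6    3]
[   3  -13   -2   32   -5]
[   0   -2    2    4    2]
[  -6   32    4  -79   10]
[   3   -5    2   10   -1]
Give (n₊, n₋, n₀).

step 0: pivot -4 → sign −
step 1: pivot -43/4 → sign −
step 2: pivot 102/43 → sign +
step 3: pivot -3/17 → sign −
step 4: row/col 4 already zero → sign 0
signature = (1, 3, 1)

Answer: (1, 3, 1)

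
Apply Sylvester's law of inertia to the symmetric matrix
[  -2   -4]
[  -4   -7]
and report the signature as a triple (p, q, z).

step 0: pivot -2 → sign −
step 1: pivot 1 → sign +
signature = (1, 1, 0)

Answer: (1, 1, 0)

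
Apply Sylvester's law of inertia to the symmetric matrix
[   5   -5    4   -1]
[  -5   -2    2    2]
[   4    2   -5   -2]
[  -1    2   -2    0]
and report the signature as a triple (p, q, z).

Answer: (1, 3, 0)

Derivation:
step 0: pivot 5 → sign +
step 1: pivot -7 → sign −
step 2: pivot -107/35 → sign −
step 3: pivot -2/107 → sign −
signature = (1, 3, 0)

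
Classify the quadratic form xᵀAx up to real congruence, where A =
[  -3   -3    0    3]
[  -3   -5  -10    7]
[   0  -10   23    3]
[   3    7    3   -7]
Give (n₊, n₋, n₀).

step 0: pivot -3 → sign −
step 1: pivot -2 → sign −
step 2: pivot 73 → sign +
step 3: pivot 3/73 → sign +
signature = (2, 2, 0)

Answer: (2, 2, 0)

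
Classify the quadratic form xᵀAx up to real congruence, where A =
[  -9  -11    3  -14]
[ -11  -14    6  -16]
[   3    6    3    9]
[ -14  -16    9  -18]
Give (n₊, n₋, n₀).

step 0: pivot -9 → sign −
step 1: pivot -5/9 → sign −
step 2: pivot 69/5 → sign +
step 3: pivot 3/23 → sign +
signature = (2, 2, 0)

Answer: (2, 2, 0)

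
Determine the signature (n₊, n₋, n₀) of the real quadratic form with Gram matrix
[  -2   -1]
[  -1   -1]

Answer: (0, 2, 0)

Derivation:
step 0: pivot -2 → sign −
step 1: pivot -1/2 → sign −
signature = (0, 2, 0)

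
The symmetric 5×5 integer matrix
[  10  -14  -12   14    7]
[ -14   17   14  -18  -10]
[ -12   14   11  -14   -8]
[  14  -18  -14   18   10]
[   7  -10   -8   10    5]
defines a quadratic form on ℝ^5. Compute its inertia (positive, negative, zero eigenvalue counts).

Answer: (2, 3, 0)

Derivation:
step 0: pivot 10 → sign +
step 1: pivot -13/5 → sign −
step 2: pivot -5/13 → sign −
step 3: pivot 12/5 → sign +
step 4: pivot -1/4 → sign −
signature = (2, 3, 0)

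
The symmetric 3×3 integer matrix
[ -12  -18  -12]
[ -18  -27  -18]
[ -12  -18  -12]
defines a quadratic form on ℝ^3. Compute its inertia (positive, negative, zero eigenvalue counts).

Answer: (0, 1, 2)

Derivation:
step 0: pivot -12 → sign −
step 1: row/col 1 already zero → sign 0
step 2: row/col 2 already zero → sign 0
signature = (0, 1, 2)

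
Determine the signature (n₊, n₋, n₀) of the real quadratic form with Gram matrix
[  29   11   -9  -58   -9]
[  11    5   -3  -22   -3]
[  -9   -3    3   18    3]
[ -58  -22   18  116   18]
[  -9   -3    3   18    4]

step 0: pivot 29 → sign +
step 1: pivot 24/29 → sign +
step 2: pivot 1 → sign +
step 3: row/col 3 already zero → sign 0
step 4: row/col 4 already zero → sign 0
signature = (3, 0, 2)

Answer: (3, 0, 2)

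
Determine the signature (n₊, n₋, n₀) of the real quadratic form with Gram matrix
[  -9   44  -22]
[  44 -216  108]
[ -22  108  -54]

Answer: (0, 2, 1)

Derivation:
step 0: pivot -9 → sign −
step 1: pivot -8/9 → sign −
step 2: row/col 2 already zero → sign 0
signature = (0, 2, 1)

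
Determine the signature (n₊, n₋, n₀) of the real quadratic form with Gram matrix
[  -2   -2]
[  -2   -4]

Answer: (0, 2, 0)

Derivation:
step 0: pivot -2 → sign −
step 1: pivot -2 → sign −
signature = (0, 2, 0)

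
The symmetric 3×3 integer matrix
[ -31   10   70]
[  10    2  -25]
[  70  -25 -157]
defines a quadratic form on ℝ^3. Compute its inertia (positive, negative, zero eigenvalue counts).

step 0: pivot -31 → sign −
step 1: pivot 162/31 → sign +
step 2: pivot -1/18 → sign −
signature = (1, 2, 0)

Answer: (1, 2, 0)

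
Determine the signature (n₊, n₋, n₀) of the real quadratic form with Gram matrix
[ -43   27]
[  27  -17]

step 0: pivot -43 → sign −
step 1: pivot -2/43 → sign −
signature = (0, 2, 0)

Answer: (0, 2, 0)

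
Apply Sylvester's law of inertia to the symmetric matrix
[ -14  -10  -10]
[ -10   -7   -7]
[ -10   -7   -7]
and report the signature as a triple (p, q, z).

Answer: (1, 1, 1)

Derivation:
step 0: pivot -14 → sign −
step 1: pivot 1/7 → sign +
step 2: row/col 2 already zero → sign 0
signature = (1, 1, 1)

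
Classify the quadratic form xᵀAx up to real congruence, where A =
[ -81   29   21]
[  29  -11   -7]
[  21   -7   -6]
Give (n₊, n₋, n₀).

Answer: (0, 3, 0)

Derivation:
step 0: pivot -81 → sign −
step 1: pivot -50/81 → sign −
step 2: pivot -3/25 → sign −
signature = (0, 3, 0)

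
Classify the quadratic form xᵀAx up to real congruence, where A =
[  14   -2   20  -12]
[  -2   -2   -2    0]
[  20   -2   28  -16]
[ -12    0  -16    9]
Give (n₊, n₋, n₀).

Answer: (2, 2, 0)

Derivation:
step 0: pivot 14 → sign +
step 1: pivot -16/7 → sign −
step 2: pivot -1/4 → sign −
step 3: pivot 1 → sign +
signature = (2, 2, 0)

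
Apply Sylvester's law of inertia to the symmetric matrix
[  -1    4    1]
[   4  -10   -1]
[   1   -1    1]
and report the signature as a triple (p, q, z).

step 0: pivot -1 → sign −
step 1: pivot 6 → sign +
step 2: pivot 1/2 → sign +
signature = (2, 1, 0)

Answer: (2, 1, 0)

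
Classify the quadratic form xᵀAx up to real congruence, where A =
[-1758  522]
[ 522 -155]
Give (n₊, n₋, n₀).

step 0: pivot -1758 → sign −
step 1: pivot -1/293 → sign −
signature = (0, 2, 0)

Answer: (0, 2, 0)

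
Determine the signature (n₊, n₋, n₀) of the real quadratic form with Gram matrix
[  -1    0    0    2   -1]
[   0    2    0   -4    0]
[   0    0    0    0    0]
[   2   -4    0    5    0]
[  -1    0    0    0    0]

step 0: pivot -1 → sign −
step 1: pivot 2 → sign +
step 2: pivot 1 → sign +
step 3: pivot -3 → sign −
step 4: row/col 4 already zero → sign 0
signature = (2, 2, 1)

Answer: (2, 2, 1)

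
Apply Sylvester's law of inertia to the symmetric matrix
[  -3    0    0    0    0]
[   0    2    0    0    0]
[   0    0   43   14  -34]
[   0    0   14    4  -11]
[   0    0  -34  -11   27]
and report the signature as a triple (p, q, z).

Answer: (3, 2, 0)

Derivation:
step 0: pivot -3 → sign −
step 1: pivot 2 → sign +
step 2: pivot 43 → sign +
step 3: pivot -24/43 → sign −
step 4: pivot 1/8 → sign +
signature = (3, 2, 0)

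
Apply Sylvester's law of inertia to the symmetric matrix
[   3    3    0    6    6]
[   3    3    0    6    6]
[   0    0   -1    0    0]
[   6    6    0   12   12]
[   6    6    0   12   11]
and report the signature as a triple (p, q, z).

step 0: pivot 3 → sign +
step 1: pivot -1 → sign −
step 2: pivot -1 → sign −
step 3: row/col 3 already zero → sign 0
step 4: row/col 4 already zero → sign 0
signature = (1, 2, 2)

Answer: (1, 2, 2)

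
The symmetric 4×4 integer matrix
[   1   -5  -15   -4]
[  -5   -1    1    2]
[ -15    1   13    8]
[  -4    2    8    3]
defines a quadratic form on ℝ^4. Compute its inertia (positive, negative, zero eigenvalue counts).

Answer: (1, 3, 0)

Derivation:
step 0: pivot 1 → sign +
step 1: pivot -26 → sign −
step 2: pivot -18/13 → sign −
step 3: pivot -1/9 → sign −
signature = (1, 3, 0)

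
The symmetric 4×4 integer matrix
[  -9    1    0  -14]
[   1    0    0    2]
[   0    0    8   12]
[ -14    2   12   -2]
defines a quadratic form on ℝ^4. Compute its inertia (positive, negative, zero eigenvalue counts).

Answer: (2, 1, 1)

Derivation:
step 0: pivot -9 → sign −
step 1: pivot 1/9 → sign +
step 2: pivot 8 → sign +
step 3: row/col 3 already zero → sign 0
signature = (2, 1, 1)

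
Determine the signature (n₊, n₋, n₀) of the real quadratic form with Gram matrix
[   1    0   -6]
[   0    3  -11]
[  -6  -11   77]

Answer: (3, 0, 0)

Derivation:
step 0: pivot 1 → sign +
step 1: pivot 3 → sign +
step 2: pivot 2/3 → sign +
signature = (3, 0, 0)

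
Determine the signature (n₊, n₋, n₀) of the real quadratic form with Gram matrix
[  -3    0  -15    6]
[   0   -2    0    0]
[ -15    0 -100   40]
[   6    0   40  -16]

step 0: pivot -3 → sign −
step 1: pivot -2 → sign −
step 2: pivot -25 → sign −
step 3: row/col 3 already zero → sign 0
signature = (0, 3, 1)

Answer: (0, 3, 1)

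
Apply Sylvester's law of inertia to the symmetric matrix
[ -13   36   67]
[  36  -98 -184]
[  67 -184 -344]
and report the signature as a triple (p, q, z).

step 0: pivot -13 → sign −
step 1: pivot 22/13 → sign +
step 2: pivot -1/11 → sign −
signature = (1, 2, 0)

Answer: (1, 2, 0)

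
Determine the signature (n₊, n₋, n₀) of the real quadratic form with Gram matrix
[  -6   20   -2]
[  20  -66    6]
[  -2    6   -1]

step 0: pivot -6 → sign −
step 1: pivot 2/3 → sign +
step 2: pivot -1 → sign −
signature = (1, 2, 0)

Answer: (1, 2, 0)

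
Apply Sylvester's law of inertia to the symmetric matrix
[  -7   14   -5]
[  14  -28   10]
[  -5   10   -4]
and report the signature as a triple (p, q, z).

Answer: (0, 2, 1)

Derivation:
step 0: pivot -7 → sign −
step 1: pivot -3/7 → sign −
step 2: row/col 2 already zero → sign 0
signature = (0, 2, 1)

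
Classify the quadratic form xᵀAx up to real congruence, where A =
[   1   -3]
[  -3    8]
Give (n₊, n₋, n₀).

Answer: (1, 1, 0)

Derivation:
step 0: pivot 1 → sign +
step 1: pivot -1 → sign −
signature = (1, 1, 0)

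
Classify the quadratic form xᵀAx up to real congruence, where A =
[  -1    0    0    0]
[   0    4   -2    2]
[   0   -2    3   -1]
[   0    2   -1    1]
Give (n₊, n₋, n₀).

Answer: (2, 1, 1)

Derivation:
step 0: pivot -1 → sign −
step 1: pivot 4 → sign +
step 2: pivot 2 → sign +
step 3: row/col 3 already zero → sign 0
signature = (2, 1, 1)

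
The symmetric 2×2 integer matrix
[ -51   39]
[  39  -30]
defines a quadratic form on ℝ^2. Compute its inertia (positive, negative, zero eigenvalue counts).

step 0: pivot -51 → sign −
step 1: pivot -3/17 → sign −
signature = (0, 2, 0)

Answer: (0, 2, 0)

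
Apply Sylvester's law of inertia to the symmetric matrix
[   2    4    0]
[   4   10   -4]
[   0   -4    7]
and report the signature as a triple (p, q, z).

step 0: pivot 2 → sign +
step 1: pivot 2 → sign +
step 2: pivot -1 → sign −
signature = (2, 1, 0)

Answer: (2, 1, 0)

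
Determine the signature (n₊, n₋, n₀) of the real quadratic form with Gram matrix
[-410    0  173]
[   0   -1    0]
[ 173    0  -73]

step 0: pivot -410 → sign −
step 1: pivot -1 → sign −
step 2: pivot -1/410 → sign −
signature = (0, 3, 0)

Answer: (0, 3, 0)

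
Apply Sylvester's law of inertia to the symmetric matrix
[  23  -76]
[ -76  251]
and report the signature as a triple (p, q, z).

Answer: (1, 1, 0)

Derivation:
step 0: pivot 23 → sign +
step 1: pivot -3/23 → sign −
signature = (1, 1, 0)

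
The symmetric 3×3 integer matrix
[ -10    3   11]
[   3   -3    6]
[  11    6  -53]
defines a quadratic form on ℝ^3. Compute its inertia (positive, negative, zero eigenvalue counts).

step 0: pivot -10 → sign −
step 1: pivot -21/10 → sign −
step 2: pivot 2/7 → sign +
signature = (1, 2, 0)

Answer: (1, 2, 0)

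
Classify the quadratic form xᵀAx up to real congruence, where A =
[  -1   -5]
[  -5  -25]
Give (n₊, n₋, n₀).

Answer: (0, 1, 1)

Derivation:
step 0: pivot -1 → sign −
step 1: row/col 1 already zero → sign 0
signature = (0, 1, 1)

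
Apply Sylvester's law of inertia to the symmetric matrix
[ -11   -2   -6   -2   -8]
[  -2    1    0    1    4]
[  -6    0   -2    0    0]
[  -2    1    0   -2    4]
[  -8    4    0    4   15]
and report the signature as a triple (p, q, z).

step 0: pivot -11 → sign −
step 1: pivot 15/11 → sign +
step 2: pivot 2/5 → sign +
step 3: pivot -3 → sign −
step 4: pivot -1 → sign −
signature = (2, 3, 0)

Answer: (2, 3, 0)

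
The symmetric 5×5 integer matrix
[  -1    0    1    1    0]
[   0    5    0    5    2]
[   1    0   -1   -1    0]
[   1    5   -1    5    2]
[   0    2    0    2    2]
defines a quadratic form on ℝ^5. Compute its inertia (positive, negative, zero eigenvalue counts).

Answer: (3, 1, 1)

Derivation:
step 0: pivot -1 → sign −
step 1: pivot 5 → sign +
step 2: pivot 1 → sign +
step 3: pivot 6/5 → sign +
step 4: row/col 4 already zero → sign 0
signature = (3, 1, 1)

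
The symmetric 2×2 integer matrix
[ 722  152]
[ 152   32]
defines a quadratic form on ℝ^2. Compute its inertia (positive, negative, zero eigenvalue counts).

step 0: pivot 722 → sign +
step 1: row/col 1 already zero → sign 0
signature = (1, 0, 1)

Answer: (1, 0, 1)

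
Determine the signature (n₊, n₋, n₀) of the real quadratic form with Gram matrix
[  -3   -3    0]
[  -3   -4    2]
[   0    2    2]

Answer: (1, 2, 0)

Derivation:
step 0: pivot -3 → sign −
step 1: pivot -1 → sign −
step 2: pivot 6 → sign +
signature = (1, 2, 0)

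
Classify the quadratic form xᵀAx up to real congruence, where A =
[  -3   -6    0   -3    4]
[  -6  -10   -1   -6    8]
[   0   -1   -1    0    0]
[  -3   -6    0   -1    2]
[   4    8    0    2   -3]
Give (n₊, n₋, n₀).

Answer: (3, 2, 0)

Derivation:
step 0: pivot -3 → sign −
step 1: pivot 2 → sign +
step 2: pivot -3/2 → sign −
step 3: pivot 2 → sign +
step 4: pivot 1/3 → sign +
signature = (3, 2, 0)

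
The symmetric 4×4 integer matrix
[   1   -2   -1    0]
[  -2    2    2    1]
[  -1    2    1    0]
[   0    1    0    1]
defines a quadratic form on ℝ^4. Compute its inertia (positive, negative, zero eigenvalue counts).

Answer: (2, 1, 1)

Derivation:
step 0: pivot 1 → sign +
step 1: pivot -2 → sign −
step 2: pivot 3/2 → sign +
step 3: row/col 3 already zero → sign 0
signature = (2, 1, 1)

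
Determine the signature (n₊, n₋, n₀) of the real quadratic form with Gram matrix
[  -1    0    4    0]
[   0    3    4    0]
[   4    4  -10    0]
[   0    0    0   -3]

step 0: pivot -1 → sign −
step 1: pivot 3 → sign +
step 2: pivot 2/3 → sign +
step 3: pivot -3 → sign −
signature = (2, 2, 0)

Answer: (2, 2, 0)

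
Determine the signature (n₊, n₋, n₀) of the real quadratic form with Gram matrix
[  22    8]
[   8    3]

Answer: (2, 0, 0)

Derivation:
step 0: pivot 22 → sign +
step 1: pivot 1/11 → sign +
signature = (2, 0, 0)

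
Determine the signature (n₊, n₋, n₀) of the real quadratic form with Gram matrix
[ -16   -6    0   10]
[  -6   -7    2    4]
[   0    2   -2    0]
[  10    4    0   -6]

Answer: (1, 3, 0)

Derivation:
step 0: pivot -16 → sign −
step 1: pivot -19/4 → sign −
step 2: pivot -22/19 → sign −
step 3: pivot 3/11 → sign +
signature = (1, 3, 0)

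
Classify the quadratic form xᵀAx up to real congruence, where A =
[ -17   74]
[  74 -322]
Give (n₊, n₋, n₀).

Answer: (1, 1, 0)

Derivation:
step 0: pivot -17 → sign −
step 1: pivot 2/17 → sign +
signature = (1, 1, 0)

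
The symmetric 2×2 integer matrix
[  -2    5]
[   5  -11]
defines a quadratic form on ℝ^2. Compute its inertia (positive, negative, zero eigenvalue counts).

Answer: (1, 1, 0)

Derivation:
step 0: pivot -2 → sign −
step 1: pivot 3/2 → sign +
signature = (1, 1, 0)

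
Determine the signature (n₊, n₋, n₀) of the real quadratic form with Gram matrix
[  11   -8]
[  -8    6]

step 0: pivot 11 → sign +
step 1: pivot 2/11 → sign +
signature = (2, 0, 0)

Answer: (2, 0, 0)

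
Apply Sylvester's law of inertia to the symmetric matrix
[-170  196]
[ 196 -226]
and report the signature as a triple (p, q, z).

Answer: (0, 2, 0)

Derivation:
step 0: pivot -170 → sign −
step 1: pivot -2/85 → sign −
signature = (0, 2, 0)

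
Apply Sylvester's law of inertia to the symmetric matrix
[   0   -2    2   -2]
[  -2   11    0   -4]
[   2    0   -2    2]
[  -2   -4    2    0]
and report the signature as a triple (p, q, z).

Answer: (3, 1, 0)

Derivation:
step 0: pivot 11 → sign +
step 1: pivot -4/11 → sign −
step 2: pivot 9 → sign +
step 3: pivot 2/9 → sign +
signature = (3, 1, 0)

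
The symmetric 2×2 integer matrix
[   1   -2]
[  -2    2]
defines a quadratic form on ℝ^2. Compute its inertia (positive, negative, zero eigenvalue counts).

Answer: (1, 1, 0)

Derivation:
step 0: pivot 1 → sign +
step 1: pivot -2 → sign −
signature = (1, 1, 0)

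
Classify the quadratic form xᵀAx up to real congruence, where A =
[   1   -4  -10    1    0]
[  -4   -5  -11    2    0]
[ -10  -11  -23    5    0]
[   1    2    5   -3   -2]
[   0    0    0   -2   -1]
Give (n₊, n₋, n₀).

Answer: (3, 2, 0)

Derivation:
step 0: pivot 1 → sign +
step 1: pivot -21 → sign −
step 2: pivot 6/7 → sign +
step 3: pivot -5/2 → sign −
step 4: pivot 3/5 → sign +
signature = (3, 2, 0)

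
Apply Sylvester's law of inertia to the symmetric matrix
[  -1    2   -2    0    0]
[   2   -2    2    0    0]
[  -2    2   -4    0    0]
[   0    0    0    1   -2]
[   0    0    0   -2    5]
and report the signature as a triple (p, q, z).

Answer: (3, 2, 0)

Derivation:
step 0: pivot -1 → sign −
step 1: pivot 2 → sign +
step 2: pivot -2 → sign −
step 3: pivot 1 → sign +
step 4: pivot 1 → sign +
signature = (3, 2, 0)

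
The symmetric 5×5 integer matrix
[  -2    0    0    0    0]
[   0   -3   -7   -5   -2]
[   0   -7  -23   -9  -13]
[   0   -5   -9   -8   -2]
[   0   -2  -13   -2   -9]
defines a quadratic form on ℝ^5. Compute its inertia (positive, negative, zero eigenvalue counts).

Answer: (1, 4, 0)

Derivation:
step 0: pivot -2 → sign −
step 1: pivot -3 → sign −
step 2: pivot -20/3 → sign −
step 3: pivot 7/5 → sign +
step 4: pivot -3/28 → sign −
signature = (1, 4, 0)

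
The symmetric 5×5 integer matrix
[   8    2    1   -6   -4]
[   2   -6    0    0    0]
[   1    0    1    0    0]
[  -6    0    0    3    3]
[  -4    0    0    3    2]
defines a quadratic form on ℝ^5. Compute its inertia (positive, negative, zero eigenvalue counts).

step 0: pivot 8 → sign +
step 1: pivot -13/2 → sign −
step 2: pivot 23/26 → sign +
step 3: pivot -39/23 → sign −
step 4: pivot -1/13 → sign −
signature = (2, 3, 0)

Answer: (2, 3, 0)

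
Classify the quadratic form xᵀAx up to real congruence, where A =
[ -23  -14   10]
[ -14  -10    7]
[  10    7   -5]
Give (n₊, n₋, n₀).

Answer: (0, 3, 0)

Derivation:
step 0: pivot -23 → sign −
step 1: pivot -34/23 → sign −
step 2: pivot -3/34 → sign −
signature = (0, 3, 0)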